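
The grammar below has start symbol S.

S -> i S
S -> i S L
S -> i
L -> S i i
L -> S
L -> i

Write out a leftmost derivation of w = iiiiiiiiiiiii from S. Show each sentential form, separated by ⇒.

S⇒iSL⇒iiSLL⇒iiiSLL⇒iiiiLL⇒iiiiSL⇒iiiiiSL⇒iiiiiiSLL⇒iiiiiiiSLLL⇒iiiiiiiiSLLLL⇒iiiiiiiiiLLLL⇒iiiiiiiiiiLLL⇒iiiiiiiiiiiLL⇒iiiiiiiiiiiiL⇒iiiiiiiiiiiii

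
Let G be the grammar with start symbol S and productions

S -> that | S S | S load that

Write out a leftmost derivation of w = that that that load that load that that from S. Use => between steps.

S => S S   [S -> S S]
S S => S load that S   [S -> S load that]
S load that S => S load that load that S   [S -> S load that]
S load that load that S => S S load that load that S   [S -> S S]
S S load that load that S => S S S load that load that S   [S -> S S]
S S S load that load that S => that S S load that load that S   [S -> that]
that S S load that load that S => that that S load that load that S   [S -> that]
that that S load that load that S => that that that load that load that S   [S -> that]
that that that load that load that S => that that that load that load that that   [S -> that]

S => S S => S load that S => S load that load that S => S S load that load that S => S S S load that load that S => that S S load that load that S => that that S load that load that S => that that that load that load that S => that that that load that load that that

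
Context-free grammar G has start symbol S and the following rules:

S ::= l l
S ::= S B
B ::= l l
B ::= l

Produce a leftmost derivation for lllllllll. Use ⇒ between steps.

S⇒SB⇒SBB⇒SBBB⇒SBBBB⇒llBBBB⇒lllBBB⇒lllllBB⇒lllllllB⇒lllllllll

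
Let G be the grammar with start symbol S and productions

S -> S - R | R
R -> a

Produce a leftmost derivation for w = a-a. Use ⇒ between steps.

S ⇒ S-R   [S -> S - R]
S-R ⇒ R-R   [S -> R]
R-R ⇒ a-R   [R -> a]
a-R ⇒ a-a   [R -> a]

S ⇒ S-R ⇒ R-R ⇒ a-R ⇒ a-a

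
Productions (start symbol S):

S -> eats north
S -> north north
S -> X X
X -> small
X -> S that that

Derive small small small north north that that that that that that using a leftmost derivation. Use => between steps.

S => X X => small X => small S that that => small X X that that => small small X that that => small small S that that that that => small small X X that that that that => small small small X that that that that => small small small S that that that that that that => small small small north north that that that that that that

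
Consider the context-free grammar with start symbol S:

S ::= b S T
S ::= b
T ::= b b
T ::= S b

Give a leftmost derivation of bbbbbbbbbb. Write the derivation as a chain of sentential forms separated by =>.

S => bST => bbSTT => bbbSTTT => bbbbTTT => bbbbSbTT => bbbbbbTT => bbbbbbbbT => bbbbbbbbSb => bbbbbbbbbb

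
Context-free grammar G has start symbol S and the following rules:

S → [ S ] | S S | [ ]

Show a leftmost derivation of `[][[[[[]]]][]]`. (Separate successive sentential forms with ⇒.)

S ⇒ SS ⇒ []S ⇒ [][S] ⇒ [][SS] ⇒ [][[S]S] ⇒ [][[[S]]S] ⇒ [][[[[S]]]S] ⇒ [][[[[[]]]]S] ⇒ [][[[[[]]]][]]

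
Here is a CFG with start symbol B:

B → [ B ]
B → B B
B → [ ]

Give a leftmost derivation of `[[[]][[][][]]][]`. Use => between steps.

B => BB => [B]B => [BB]B => [[B]B]B => [[[]]B]B => [[[]][B]]B => [[[]][BB]]B => [[[]][BBB]]B => [[[]][[]BB]]B => [[[]][[][]B]]B => [[[]][[][][]]]B => [[[]][[][][]]][]

B => BB   [B → B B]
BB => [B]B   [B → [ B ]]
[B]B => [BB]B   [B → B B]
[BB]B => [[B]B]B   [B → [ B ]]
[[B]B]B => [[[]]B]B   [B → [ ]]
[[[]]B]B => [[[]][B]]B   [B → [ B ]]
[[[]][B]]B => [[[]][BB]]B   [B → B B]
[[[]][BB]]B => [[[]][BBB]]B   [B → B B]
[[[]][BBB]]B => [[[]][[]BB]]B   [B → [ ]]
[[[]][[]BB]]B => [[[]][[][]B]]B   [B → [ ]]
[[[]][[][]B]]B => [[[]][[][][]]]B   [B → [ ]]
[[[]][[][][]]]B => [[[]][[][][]]][]   [B → [ ]]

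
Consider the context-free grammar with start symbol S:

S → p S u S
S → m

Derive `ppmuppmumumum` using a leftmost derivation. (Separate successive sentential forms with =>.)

S => pSuS   [S → p S u S]
pSuS => ppSuSuS   [S → p S u S]
ppSuSuS => ppmuSuS   [S → m]
ppmuSuS => ppmupSuSuS   [S → p S u S]
ppmupSuSuS => ppmuppSuSuSuS   [S → p S u S]
ppmuppSuSuSuS => ppmuppmuSuSuS   [S → m]
ppmuppmuSuSuS => ppmuppmumuSuS   [S → m]
ppmuppmumuSuS => ppmuppmumumuS   [S → m]
ppmuppmumumuS => ppmuppmumumum   [S → m]

S => pSuS => ppSuSuS => ppmuSuS => ppmupSuSuS => ppmuppSuSuSuS => ppmuppmuSuSuS => ppmuppmumuSuS => ppmuppmumumuS => ppmuppmumumum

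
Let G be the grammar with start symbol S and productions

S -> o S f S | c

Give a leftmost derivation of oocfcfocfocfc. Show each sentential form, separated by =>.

S => oSfS => ooSfSfS => oocfSfS => oocfcfS => oocfcfoSfS => oocfcfocfS => oocfcfocfoSfS => oocfcfocfocfS => oocfcfocfocfc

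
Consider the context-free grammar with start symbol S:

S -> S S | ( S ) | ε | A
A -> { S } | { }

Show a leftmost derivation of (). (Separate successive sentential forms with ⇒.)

S⇒SS⇒SSS⇒(S)SS⇒()SS⇒()S⇒()

S ⇒ SS   [S -> S S]
SS ⇒ SSS   [S -> S S]
SSS ⇒ (S)SS   [S -> ( S )]
(S)SS ⇒ ()SS   [S -> ε]
()SS ⇒ ()S   [S -> ε]
()S ⇒ ()   [S -> ε]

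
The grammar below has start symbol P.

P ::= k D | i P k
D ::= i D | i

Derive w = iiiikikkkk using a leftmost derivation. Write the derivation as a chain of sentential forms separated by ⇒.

P⇒iPk⇒iiPkk⇒iiiPkkk⇒iiiiPkkkk⇒iiiikDkkkk⇒iiiikikkkk

P ⇒ iPk   [P ::= i P k]
iPk ⇒ iiPkk   [P ::= i P k]
iiPkk ⇒ iiiPkkk   [P ::= i P k]
iiiPkkk ⇒ iiiiPkkkk   [P ::= i P k]
iiiiPkkkk ⇒ iiiikDkkkk   [P ::= k D]
iiiikDkkkk ⇒ iiiikikkkk   [D ::= i]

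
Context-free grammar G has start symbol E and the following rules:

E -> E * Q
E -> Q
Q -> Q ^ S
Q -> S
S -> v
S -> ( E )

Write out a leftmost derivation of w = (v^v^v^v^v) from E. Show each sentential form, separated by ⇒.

E ⇒ Q ⇒ S ⇒ (E) ⇒ (Q) ⇒ (Q^S) ⇒ (Q^S^S) ⇒ (Q^S^S^S) ⇒ (Q^S^S^S^S) ⇒ (S^S^S^S^S) ⇒ (v^S^S^S^S) ⇒ (v^v^S^S^S) ⇒ (v^v^v^S^S) ⇒ (v^v^v^v^S) ⇒ (v^v^v^v^v)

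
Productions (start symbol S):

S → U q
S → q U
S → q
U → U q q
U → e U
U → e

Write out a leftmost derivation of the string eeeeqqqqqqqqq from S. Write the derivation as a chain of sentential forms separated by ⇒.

S ⇒ Uq ⇒ Uqqq ⇒ eUqqq ⇒ eeUqqq ⇒ eeeUqqq ⇒ eeeUqqqqq ⇒ eeeUqqqqqqq ⇒ eeeUqqqqqqqqq ⇒ eeeeqqqqqqqqq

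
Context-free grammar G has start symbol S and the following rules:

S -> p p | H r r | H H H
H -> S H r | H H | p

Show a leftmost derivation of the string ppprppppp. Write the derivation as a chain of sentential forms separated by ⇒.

S ⇒ HHH   [S -> H H H]
HHH ⇒ HHHH   [H -> H H]
HHHH ⇒ HHHHH   [H -> H H]
HHHHH ⇒ HHHHHH   [H -> H H]
HHHHHH ⇒ SHrHHHHH   [H -> S H r]
SHrHHHHH ⇒ ppHrHHHHH   [S -> p p]
ppHrHHHHH ⇒ ppprHHHHH   [H -> p]
ppprHHHHH ⇒ ppprpHHHH   [H -> p]
ppprpHHHH ⇒ ppprppHHH   [H -> p]
ppprppHHH ⇒ ppprpppHH   [H -> p]
ppprpppHH ⇒ ppprppppH   [H -> p]
ppprppppH ⇒ ppprppppp   [H -> p]

S ⇒ HHH ⇒ HHHH ⇒ HHHHH ⇒ HHHHHH ⇒ SHrHHHHH ⇒ ppHrHHHHH ⇒ ppprHHHHH ⇒ ppprpHHHH ⇒ ppprppHHH ⇒ ppprpppHH ⇒ ppprppppH ⇒ ppprppppp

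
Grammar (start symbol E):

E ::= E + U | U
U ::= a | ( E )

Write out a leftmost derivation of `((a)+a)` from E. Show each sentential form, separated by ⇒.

E ⇒ U ⇒ (E) ⇒ (E+U) ⇒ (U+U) ⇒ ((E)+U) ⇒ ((U)+U) ⇒ ((a)+U) ⇒ ((a)+a)

E ⇒ U   [E ::= U]
U ⇒ (E)   [U ::= ( E )]
(E) ⇒ (E+U)   [E ::= E + U]
(E+U) ⇒ (U+U)   [E ::= U]
(U+U) ⇒ ((E)+U)   [U ::= ( E )]
((E)+U) ⇒ ((U)+U)   [E ::= U]
((U)+U) ⇒ ((a)+U)   [U ::= a]
((a)+U) ⇒ ((a)+a)   [U ::= a]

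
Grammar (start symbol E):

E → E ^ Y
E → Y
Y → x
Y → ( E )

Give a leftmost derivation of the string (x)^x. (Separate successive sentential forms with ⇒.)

E ⇒ E^Y   [E → E ^ Y]
E^Y ⇒ Y^Y   [E → Y]
Y^Y ⇒ (E)^Y   [Y → ( E )]
(E)^Y ⇒ (Y)^Y   [E → Y]
(Y)^Y ⇒ (x)^Y   [Y → x]
(x)^Y ⇒ (x)^x   [Y → x]

E ⇒ E^Y ⇒ Y^Y ⇒ (E)^Y ⇒ (Y)^Y ⇒ (x)^Y ⇒ (x)^x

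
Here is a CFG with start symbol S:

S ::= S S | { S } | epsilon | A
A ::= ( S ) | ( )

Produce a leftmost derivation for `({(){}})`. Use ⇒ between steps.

S ⇒ SS ⇒ AS ⇒ (S)S ⇒ ({S})S ⇒ ({SS})S ⇒ ({AS})S ⇒ ({()S})S ⇒ ({(){S}})S ⇒ ({(){}})S ⇒ ({(){}})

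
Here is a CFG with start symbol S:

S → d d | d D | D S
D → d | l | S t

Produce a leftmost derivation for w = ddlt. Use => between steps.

S => dD => dSt => ddDt => ddlt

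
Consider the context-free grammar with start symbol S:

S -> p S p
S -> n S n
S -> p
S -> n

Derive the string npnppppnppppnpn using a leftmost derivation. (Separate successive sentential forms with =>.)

S => nSn   [S -> n S n]
nSn => npSpn   [S -> p S p]
npSpn => npnSnpn   [S -> n S n]
npnSnpn => npnpSpnpn   [S -> p S p]
npnpSpnpn => npnppSppnpn   [S -> p S p]
npnppSppnpn => npnpppSpppnpn   [S -> p S p]
npnpppSpppnpn => npnppppSppppnpn   [S -> p S p]
npnppppSppppnpn => npnppppnppppnpn   [S -> n]

S => nSn => npSpn => npnSnpn => npnpSpnpn => npnppSppnpn => npnpppSpppnpn => npnppppSppppnpn => npnppppnppppnpn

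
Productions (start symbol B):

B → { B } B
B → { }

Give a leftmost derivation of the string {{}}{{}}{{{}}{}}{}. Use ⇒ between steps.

B ⇒ {B}B   [B → { B } B]
{B}B ⇒ {{}}B   [B → { }]
{{}}B ⇒ {{}}{B}B   [B → { B } B]
{{}}{B}B ⇒ {{}}{{}}B   [B → { }]
{{}}{{}}B ⇒ {{}}{{}}{B}B   [B → { B } B]
{{}}{{}}{B}B ⇒ {{}}{{}}{{B}B}B   [B → { B } B]
{{}}{{}}{{B}B}B ⇒ {{}}{{}}{{{}}B}B   [B → { }]
{{}}{{}}{{{}}B}B ⇒ {{}}{{}}{{{}}{}}B   [B → { }]
{{}}{{}}{{{}}{}}B ⇒ {{}}{{}}{{{}}{}}{}   [B → { }]

B ⇒ {B}B ⇒ {{}}B ⇒ {{}}{B}B ⇒ {{}}{{}}B ⇒ {{}}{{}}{B}B ⇒ {{}}{{}}{{B}B}B ⇒ {{}}{{}}{{{}}B}B ⇒ {{}}{{}}{{{}}{}}B ⇒ {{}}{{}}{{{}}{}}{}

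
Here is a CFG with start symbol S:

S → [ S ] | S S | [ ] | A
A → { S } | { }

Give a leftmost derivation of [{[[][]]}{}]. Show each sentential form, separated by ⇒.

S ⇒ [S] ⇒ [SS] ⇒ [AS] ⇒ [{S}S] ⇒ [{[S]}S] ⇒ [{[SS]}S] ⇒ [{[[]S]}S] ⇒ [{[[][]]}S] ⇒ [{[[][]]}A] ⇒ [{[[][]]}{}]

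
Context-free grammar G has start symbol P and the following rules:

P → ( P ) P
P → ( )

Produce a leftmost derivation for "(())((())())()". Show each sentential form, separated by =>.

P => (P)P => (())P => (())(P)P => (())((P)P)P => (())((())P)P => (())((())())P => (())((())())()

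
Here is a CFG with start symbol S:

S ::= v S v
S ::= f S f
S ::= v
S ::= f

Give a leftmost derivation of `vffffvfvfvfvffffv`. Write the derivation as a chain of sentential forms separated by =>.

S => vSv   [S ::= v S v]
vSv => vfSfv   [S ::= f S f]
vfSfv => vffSffv   [S ::= f S f]
vffSffv => vfffSfffv   [S ::= f S f]
vfffSfffv => vffffSffffv   [S ::= f S f]
vffffSffffv => vffffvSvffffv   [S ::= v S v]
vffffvSvffffv => vffffvfSfvffffv   [S ::= f S f]
vffffvfSfvffffv => vffffvfvSvfvffffv   [S ::= v S v]
vffffvfvSvfvffffv => vffffvfvfvfvffffv   [S ::= f]

S => vSv => vfSfv => vffSffv => vfffSfffv => vffffSffffv => vffffvSvffffv => vffffvfSfvffffv => vffffvfvSvfvffffv => vffffvfvfvfvffffv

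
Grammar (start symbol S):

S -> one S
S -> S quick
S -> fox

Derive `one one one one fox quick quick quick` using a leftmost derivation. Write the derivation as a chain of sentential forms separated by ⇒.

S ⇒ one S ⇒ one one S ⇒ one one S quick ⇒ one one S quick quick ⇒ one one S quick quick quick ⇒ one one one S quick quick quick ⇒ one one one one S quick quick quick ⇒ one one one one fox quick quick quick

S ⇒ one S   [S -> one S]
one S ⇒ one one S   [S -> one S]
one one S ⇒ one one S quick   [S -> S quick]
one one S quick ⇒ one one S quick quick   [S -> S quick]
one one S quick quick ⇒ one one S quick quick quick   [S -> S quick]
one one S quick quick quick ⇒ one one one S quick quick quick   [S -> one S]
one one one S quick quick quick ⇒ one one one one S quick quick quick   [S -> one S]
one one one one S quick quick quick ⇒ one one one one fox quick quick quick   [S -> fox]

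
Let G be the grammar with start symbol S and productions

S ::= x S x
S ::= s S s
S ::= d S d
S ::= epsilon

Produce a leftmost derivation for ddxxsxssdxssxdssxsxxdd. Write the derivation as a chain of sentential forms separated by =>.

S=>dSd=>ddSdd=>ddxSxdd=>ddxxSxxdd=>ddxxsSsxxdd=>ddxxsxSxsxxdd=>ddxxsxsSsxsxxdd=>ddxxsxssSssxsxxdd=>ddxxsxssdSdssxsxxdd=>ddxxsxssdxSxdssxsxxdd=>ddxxsxssdxsSsxdssxsxxdd=>ddxxsxssdxssxdssxsxxdd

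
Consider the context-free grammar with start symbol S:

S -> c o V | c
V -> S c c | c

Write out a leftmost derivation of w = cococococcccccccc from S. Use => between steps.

S=>coV=>coScc=>cocoVcc=>cocoScccc=>cococoVcccc=>cococoScccccc=>cocococoVcccccc=>cocococoScccccccc=>cococococcccccccc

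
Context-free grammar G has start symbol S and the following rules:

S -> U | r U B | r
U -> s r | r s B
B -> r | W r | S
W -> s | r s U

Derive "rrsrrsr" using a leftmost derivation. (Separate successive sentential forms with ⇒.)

S⇒rUB⇒rrsBB⇒rrsSB⇒rrsrB⇒rrsrS⇒rrsrU⇒rrsrrsB⇒rrsrrsr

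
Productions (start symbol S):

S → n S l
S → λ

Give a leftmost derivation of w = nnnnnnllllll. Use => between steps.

S => nSl => nnSll => nnnSlll => nnnnSllll => nnnnnSlllll => nnnnnnSllllll => nnnnnnllllll

S => nSl   [S → n S l]
nSl => nnSll   [S → n S l]
nnSll => nnnSlll   [S → n S l]
nnnSlll => nnnnSllll   [S → n S l]
nnnnSllll => nnnnnSlllll   [S → n S l]
nnnnnSlllll => nnnnnnSllllll   [S → n S l]
nnnnnnSllllll => nnnnnnllllll   [S → λ]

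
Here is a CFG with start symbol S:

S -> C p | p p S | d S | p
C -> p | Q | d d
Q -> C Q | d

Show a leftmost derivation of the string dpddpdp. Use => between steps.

S=>dS=>dCp=>dQp=>dCQp=>dpQp=>dpCQp=>dpddQp=>dpddCQp=>dpddpQp=>dpddpdp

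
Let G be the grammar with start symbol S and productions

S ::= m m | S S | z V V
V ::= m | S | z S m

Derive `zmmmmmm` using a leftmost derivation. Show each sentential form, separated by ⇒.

S ⇒ zVV   [S ::= z V V]
zVV ⇒ zSV   [V ::= S]
zSV ⇒ zmmV   [S ::= m m]
zmmV ⇒ zmmS   [V ::= S]
zmmS ⇒ zmmSS   [S ::= S S]
zmmSS ⇒ zmmmmS   [S ::= m m]
zmmmmS ⇒ zmmmmmm   [S ::= m m]

S⇒zVV⇒zSV⇒zmmV⇒zmmS⇒zmmSS⇒zmmmmS⇒zmmmmmm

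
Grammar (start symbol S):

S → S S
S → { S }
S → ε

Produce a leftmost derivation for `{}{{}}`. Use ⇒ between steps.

S⇒SS⇒{S}S⇒{}S⇒{}{S}⇒{}{{S}}⇒{}{{}}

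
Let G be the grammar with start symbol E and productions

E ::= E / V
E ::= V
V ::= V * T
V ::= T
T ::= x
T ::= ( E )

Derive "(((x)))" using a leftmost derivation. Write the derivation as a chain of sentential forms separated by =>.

E => V   [E ::= V]
V => T   [V ::= T]
T => (E)   [T ::= ( E )]
(E) => (V)   [E ::= V]
(V) => (T)   [V ::= T]
(T) => ((E))   [T ::= ( E )]
((E)) => ((V))   [E ::= V]
((V)) => ((T))   [V ::= T]
((T)) => (((E)))   [T ::= ( E )]
(((E))) => (((V)))   [E ::= V]
(((V))) => (((T)))   [V ::= T]
(((T))) => (((x)))   [T ::= x]

E => V => T => (E) => (V) => (T) => ((E)) => ((V)) => ((T)) => (((E))) => (((V))) => (((T))) => (((x)))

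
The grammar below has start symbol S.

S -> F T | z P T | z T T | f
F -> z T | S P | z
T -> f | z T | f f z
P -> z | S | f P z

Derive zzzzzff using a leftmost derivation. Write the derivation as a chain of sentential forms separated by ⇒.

S⇒FT⇒zTT⇒zzTT⇒zzzTT⇒zzzzTT⇒zzzzzTT⇒zzzzzfT⇒zzzzzff

S ⇒ FT   [S -> F T]
FT ⇒ zTT   [F -> z T]
zTT ⇒ zzTT   [T -> z T]
zzTT ⇒ zzzTT   [T -> z T]
zzzTT ⇒ zzzzTT   [T -> z T]
zzzzTT ⇒ zzzzzTT   [T -> z T]
zzzzzTT ⇒ zzzzzfT   [T -> f]
zzzzzfT ⇒ zzzzzff   [T -> f]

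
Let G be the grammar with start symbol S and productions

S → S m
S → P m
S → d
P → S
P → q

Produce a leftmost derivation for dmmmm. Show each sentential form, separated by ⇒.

S ⇒ Pm ⇒ Sm ⇒ Pmm ⇒ Smm ⇒ Pmmm ⇒ Smmm ⇒ Smmmm ⇒ dmmmm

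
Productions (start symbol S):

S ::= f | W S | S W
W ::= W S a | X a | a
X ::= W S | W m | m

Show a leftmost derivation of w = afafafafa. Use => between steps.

S => SW   [S ::= S W]
SW => WSW   [S ::= W S]
WSW => XaSW   [W ::= X a]
XaSW => WSaSW   [X ::= W S]
WSaSW => WSaSaSW   [W ::= W S a]
WSaSaSW => WSaSaSaSW   [W ::= W S a]
WSaSaSaSW => aSaSaSaSW   [W ::= a]
aSaSaSaSW => afaSaSaSW   [S ::= f]
afaSaSaSW => afafaSaSW   [S ::= f]
afafaSaSW => afafafaSW   [S ::= f]
afafafaSW => afafafafW   [S ::= f]
afafafafW => afafafafa   [W ::= a]

S => SW => WSW => XaSW => WSaSW => WSaSaSW => WSaSaSaSW => aSaSaSaSW => afaSaSaSW => afafaSaSW => afafafaSW => afafafafW => afafafafa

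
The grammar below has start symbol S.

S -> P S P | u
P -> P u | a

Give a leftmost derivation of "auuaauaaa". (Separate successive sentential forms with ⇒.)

S ⇒ PSP   [S -> P S P]
PSP ⇒ PuSP   [P -> P u]
PuSP ⇒ PuuSP   [P -> P u]
PuuSP ⇒ auuSP   [P -> a]
auuSP ⇒ auuPSPP   [S -> P S P]
auuPSPP ⇒ auuaSPP   [P -> a]
auuaSPP ⇒ auuaPSPPP   [S -> P S P]
auuaPSPPP ⇒ auuaaSPPP   [P -> a]
auuaaSPPP ⇒ auuaauPPP   [S -> u]
auuaauPPP ⇒ auuaauaPP   [P -> a]
auuaauaPP ⇒ auuaauaaP   [P -> a]
auuaauaaP ⇒ auuaauaaa   [P -> a]

S ⇒ PSP ⇒ PuSP ⇒ PuuSP ⇒ auuSP ⇒ auuPSPP ⇒ auuaSPP ⇒ auuaPSPPP ⇒ auuaaSPPP ⇒ auuaauPPP ⇒ auuaauaPP ⇒ auuaauaaP ⇒ auuaauaaa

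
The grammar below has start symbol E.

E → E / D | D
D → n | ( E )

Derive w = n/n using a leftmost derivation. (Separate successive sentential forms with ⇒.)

E ⇒ E/D ⇒ D/D ⇒ n/D ⇒ n/n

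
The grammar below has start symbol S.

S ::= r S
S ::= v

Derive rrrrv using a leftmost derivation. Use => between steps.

S=>rS=>rrS=>rrrS=>rrrrS=>rrrrv

S => rS   [S ::= r S]
rS => rrS   [S ::= r S]
rrS => rrrS   [S ::= r S]
rrrS => rrrrS   [S ::= r S]
rrrrS => rrrrv   [S ::= v]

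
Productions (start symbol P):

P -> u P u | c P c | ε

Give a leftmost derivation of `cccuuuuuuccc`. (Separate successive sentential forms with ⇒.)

P ⇒ cPc ⇒ ccPcc ⇒ cccPccc ⇒ cccuPuccc ⇒ cccuuPuuccc ⇒ cccuuuPuuuccc ⇒ cccuuuuuuccc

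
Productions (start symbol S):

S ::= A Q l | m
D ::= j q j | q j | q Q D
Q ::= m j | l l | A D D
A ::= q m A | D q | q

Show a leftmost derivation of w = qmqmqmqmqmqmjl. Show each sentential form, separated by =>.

S => AQl => qmAQl => qmqmAQl => qmqmqmAQl => qmqmqmqmAQl => qmqmqmqmqmAQl => qmqmqmqmqmqQl => qmqmqmqmqmqmjl

S => AQl   [S ::= A Q l]
AQl => qmAQl   [A ::= q m A]
qmAQl => qmqmAQl   [A ::= q m A]
qmqmAQl => qmqmqmAQl   [A ::= q m A]
qmqmqmAQl => qmqmqmqmAQl   [A ::= q m A]
qmqmqmqmAQl => qmqmqmqmqmAQl   [A ::= q m A]
qmqmqmqmqmAQl => qmqmqmqmqmqQl   [A ::= q]
qmqmqmqmqmqQl => qmqmqmqmqmqmjl   [Q ::= m j]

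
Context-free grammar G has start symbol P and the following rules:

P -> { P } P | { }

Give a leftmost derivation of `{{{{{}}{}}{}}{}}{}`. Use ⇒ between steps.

P ⇒ {P}P ⇒ {{P}P}P ⇒ {{{P}P}P}P ⇒ {{{{P}P}P}P}P ⇒ {{{{{}}P}P}P}P ⇒ {{{{{}}{}}P}P}P ⇒ {{{{{}}{}}{}}P}P ⇒ {{{{{}}{}}{}}{}}P ⇒ {{{{{}}{}}{}}{}}{}

P ⇒ {P}P   [P -> { P } P]
{P}P ⇒ {{P}P}P   [P -> { P } P]
{{P}P}P ⇒ {{{P}P}P}P   [P -> { P } P]
{{{P}P}P}P ⇒ {{{{P}P}P}P}P   [P -> { P } P]
{{{{P}P}P}P}P ⇒ {{{{{}}P}P}P}P   [P -> { }]
{{{{{}}P}P}P}P ⇒ {{{{{}}{}}P}P}P   [P -> { }]
{{{{{}}{}}P}P}P ⇒ {{{{{}}{}}{}}P}P   [P -> { }]
{{{{{}}{}}{}}P}P ⇒ {{{{{}}{}}{}}{}}P   [P -> { }]
{{{{{}}{}}{}}{}}P ⇒ {{{{{}}{}}{}}{}}{}   [P -> { }]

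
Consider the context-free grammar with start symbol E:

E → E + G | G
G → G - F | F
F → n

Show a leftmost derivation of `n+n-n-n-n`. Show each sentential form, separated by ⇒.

E ⇒ E+G   [E → E + G]
E+G ⇒ G+G   [E → G]
G+G ⇒ F+G   [G → F]
F+G ⇒ n+G   [F → n]
n+G ⇒ n+G-F   [G → G - F]
n+G-F ⇒ n+G-F-F   [G → G - F]
n+G-F-F ⇒ n+G-F-F-F   [G → G - F]
n+G-F-F-F ⇒ n+F-F-F-F   [G → F]
n+F-F-F-F ⇒ n+n-F-F-F   [F → n]
n+n-F-F-F ⇒ n+n-n-F-F   [F → n]
n+n-n-F-F ⇒ n+n-n-n-F   [F → n]
n+n-n-n-F ⇒ n+n-n-n-n   [F → n]

E ⇒ E+G ⇒ G+G ⇒ F+G ⇒ n+G ⇒ n+G-F ⇒ n+G-F-F ⇒ n+G-F-F-F ⇒ n+F-F-F-F ⇒ n+n-F-F-F ⇒ n+n-n-F-F ⇒ n+n-n-n-F ⇒ n+n-n-n-n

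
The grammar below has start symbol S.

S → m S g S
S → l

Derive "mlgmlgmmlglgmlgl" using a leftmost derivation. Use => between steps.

S => mSgS   [S → m S g S]
mSgS => mlgS   [S → l]
mlgS => mlgmSgS   [S → m S g S]
mlgmSgS => mlgmlgS   [S → l]
mlgmlgS => mlgmlgmSgS   [S → m S g S]
mlgmlgmSgS => mlgmlgmmSgSgS   [S → m S g S]
mlgmlgmmSgSgS => mlgmlgmmlgSgS   [S → l]
mlgmlgmmlgSgS => mlgmlgmmlglgS   [S → l]
mlgmlgmmlglgS => mlgmlgmmlglgmSgS   [S → m S g S]
mlgmlgmmlglgmSgS => mlgmlgmmlglgmlgS   [S → l]
mlgmlgmmlglgmlgS => mlgmlgmmlglgmlgl   [S → l]

S => mSgS => mlgS => mlgmSgS => mlgmlgS => mlgmlgmSgS => mlgmlgmmSgSgS => mlgmlgmmlgSgS => mlgmlgmmlglgS => mlgmlgmmlglgmSgS => mlgmlgmmlglgmlgS => mlgmlgmmlglgmlgl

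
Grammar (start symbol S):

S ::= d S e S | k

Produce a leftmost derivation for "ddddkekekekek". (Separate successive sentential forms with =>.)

S => dSeS   [S ::= d S e S]
dSeS => ddSeSeS   [S ::= d S e S]
ddSeSeS => dddSeSeSeS   [S ::= d S e S]
dddSeSeSeS => ddddSeSeSeSeS   [S ::= d S e S]
ddddSeSeSeSeS => ddddkeSeSeSeS   [S ::= k]
ddddkeSeSeSeS => ddddkekeSeSeS   [S ::= k]
ddddkekeSeSeS => ddddkekekeSeS   [S ::= k]
ddddkekekeSeS => ddddkekekekeS   [S ::= k]
ddddkekekekeS => ddddkekekekek   [S ::= k]

S => dSeS => ddSeSeS => dddSeSeSeS => ddddSeSeSeSeS => ddddkeSeSeSeS => ddddkekeSeSeS => ddddkekekeSeS => ddddkekekekeS => ddddkekekekek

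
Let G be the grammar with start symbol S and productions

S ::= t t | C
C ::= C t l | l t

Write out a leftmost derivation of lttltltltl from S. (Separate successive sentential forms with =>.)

S => C => Ctl => Ctltl => Ctltltl => Ctltltltl => lttltltltl

S => C   [S ::= C]
C => Ctl   [C ::= C t l]
Ctl => Ctltl   [C ::= C t l]
Ctltl => Ctltltl   [C ::= C t l]
Ctltltl => Ctltltltl   [C ::= C t l]
Ctltltltl => lttltltltl   [C ::= l t]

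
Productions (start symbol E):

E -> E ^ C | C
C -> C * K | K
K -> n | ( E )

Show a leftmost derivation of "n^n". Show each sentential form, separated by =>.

E => E^C => C^C => K^C => n^C => n^K => n^n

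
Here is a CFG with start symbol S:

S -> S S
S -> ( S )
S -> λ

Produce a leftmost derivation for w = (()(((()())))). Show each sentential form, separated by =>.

S => (S)   [S -> ( S )]
(S) => (SS)   [S -> S S]
(SS) => ((S)S)   [S -> ( S )]
((S)S) => (()S)   [S -> λ]
(()S) => (()SS)   [S -> S S]
(()SS) => (()(S)S)   [S -> ( S )]
(()(S)S) => (()((S))S)   [S -> ( S )]
(()((S))S) => (()(((S)))S)   [S -> ( S )]
(()(((S)))S) => (()(((SS)))S)   [S -> S S]
(()(((SS)))S) => (()((((S)S)))S)   [S -> ( S )]
(()((((S)S)))S) => (()(((()S)))S)   [S -> λ]
(()(((()S)))S) => (()(((()(S))))S)   [S -> ( S )]
(()(((()(S))))S) => (()(((()())))S)   [S -> λ]
(()(((()())))S) => (()(((()()))))   [S -> λ]

S=>(S)=>(SS)=>((S)S)=>(()S)=>(()SS)=>(()(S)S)=>(()((S))S)=>(()(((S)))S)=>(()(((SS)))S)=>(()((((S)S)))S)=>(()(((()S)))S)=>(()(((()(S))))S)=>(()(((()())))S)=>(()(((()()))))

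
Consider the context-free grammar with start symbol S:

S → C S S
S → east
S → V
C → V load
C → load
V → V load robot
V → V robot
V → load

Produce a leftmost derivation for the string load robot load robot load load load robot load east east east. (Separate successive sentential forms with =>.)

S => C S S => V load S S => V load robot load S S => V robot load robot load S S => load robot load robot load S S => load robot load robot load C S S S => load robot load robot load V load S S S => load robot load robot load V load robot load S S S => load robot load robot load load load robot load S S S => load robot load robot load load load robot load east S S => load robot load robot load load load robot load east east S => load robot load robot load load load robot load east east east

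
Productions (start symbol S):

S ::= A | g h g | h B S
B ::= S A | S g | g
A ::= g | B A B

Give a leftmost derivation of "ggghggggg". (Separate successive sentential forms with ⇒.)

S ⇒ A   [S ::= A]
A ⇒ BAB   [A ::= B A B]
BAB ⇒ SgAB   [B ::= S g]
SgAB ⇒ AgAB   [S ::= A]
AgAB ⇒ ggAB   [A ::= g]
ggAB ⇒ ggBABB   [A ::= B A B]
ggBABB ⇒ ggSAABB   [B ::= S A]
ggSAABB ⇒ ggghgAABB   [S ::= g h g]
ggghgAABB ⇒ ggghggABB   [A ::= g]
ggghggABB ⇒ ggghgggBB   [A ::= g]
ggghgggBB ⇒ ggghggggB   [B ::= g]
ggghggggB ⇒ ggghggggg   [B ::= g]

S⇒A⇒BAB⇒SgAB⇒AgAB⇒ggAB⇒ggBABB⇒ggSAABB⇒ggghgAABB⇒ggghggABB⇒ggghgggBB⇒ggghggggB⇒ggghggggg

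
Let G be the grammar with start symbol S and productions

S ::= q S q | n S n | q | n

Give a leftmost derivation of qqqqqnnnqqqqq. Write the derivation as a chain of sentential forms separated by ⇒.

S ⇒ qSq   [S ::= q S q]
qSq ⇒ qqSqq   [S ::= q S q]
qqSqq ⇒ qqqSqqq   [S ::= q S q]
qqqSqqq ⇒ qqqqSqqqq   [S ::= q S q]
qqqqSqqqq ⇒ qqqqqSqqqqq   [S ::= q S q]
qqqqqSqqqqq ⇒ qqqqqnSnqqqqq   [S ::= n S n]
qqqqqnSnqqqqq ⇒ qqqqqnnnqqqqq   [S ::= n]

S ⇒ qSq ⇒ qqSqq ⇒ qqqSqqq ⇒ qqqqSqqqq ⇒ qqqqqSqqqqq ⇒ qqqqqnSnqqqqq ⇒ qqqqqnnnqqqqq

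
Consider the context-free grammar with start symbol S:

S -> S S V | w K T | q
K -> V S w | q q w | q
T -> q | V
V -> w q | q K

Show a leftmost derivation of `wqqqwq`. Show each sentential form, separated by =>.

S=>SSV=>wKTSV=>wqTSV=>wqqSV=>wqqqV=>wqqqwq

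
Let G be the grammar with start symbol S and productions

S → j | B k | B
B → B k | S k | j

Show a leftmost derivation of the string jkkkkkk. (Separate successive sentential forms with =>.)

S => B => Bk => Bkk => Skkk => Bkkkk => Bkkkkk => Bkkkkkk => jkkkkkk

S => B   [S → B]
B => Bk   [B → B k]
Bk => Bkk   [B → B k]
Bkk => Skkk   [B → S k]
Skkk => Bkkkk   [S → B k]
Bkkkk => Bkkkkk   [B → B k]
Bkkkkk => Bkkkkkk   [B → B k]
Bkkkkkk => jkkkkkk   [B → j]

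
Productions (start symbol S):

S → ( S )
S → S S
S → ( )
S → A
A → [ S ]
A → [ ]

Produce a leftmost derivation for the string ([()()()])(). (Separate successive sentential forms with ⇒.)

S ⇒ SS ⇒ (S)S ⇒ (A)S ⇒ ([S])S ⇒ ([SS])S ⇒ ([SSS])S ⇒ ([()SS])S ⇒ ([()()S])S ⇒ ([()()()])S ⇒ ([()()()])()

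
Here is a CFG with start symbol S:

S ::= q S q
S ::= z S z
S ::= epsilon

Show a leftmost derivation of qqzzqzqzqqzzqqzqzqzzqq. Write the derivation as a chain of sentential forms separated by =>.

S => qSq   [S ::= q S q]
qSq => qqSqq   [S ::= q S q]
qqSqq => qqzSzqq   [S ::= z S z]
qqzSzqq => qqzzSzzqq   [S ::= z S z]
qqzzSzzqq => qqzzqSqzzqq   [S ::= q S q]
qqzzqSqzzqq => qqzzqzSzqzzqq   [S ::= z S z]
qqzzqzSzqzzqq => qqzzqzqSqzqzzqq   [S ::= q S q]
qqzzqzqSqzqzzqq => qqzzqzqzSzqzqzzqq   [S ::= z S z]
qqzzqzqzSzqzqzzqq => qqzzqzqzqSqzqzqzzqq   [S ::= q S q]
qqzzqzqzqSqzqzqzzqq => qqzzqzqzqqSqqzqzqzzqq   [S ::= q S q]
qqzzqzqzqqSqqzqzqzzqq => qqzzqzqzqqzSzqqzqzqzzqq   [S ::= z S z]
qqzzqzqzqqzSzqqzqzqzzqq => qqzzqzqzqqzzqqzqzqzzqq   [S ::= epsilon]

S => qSq => qqSqq => qqzSzqq => qqzzSzzqq => qqzzqSqzzqq => qqzzqzSzqzzqq => qqzzqzqSqzqzzqq => qqzzqzqzSzqzqzzqq => qqzzqzqzqSqzqzqzzqq => qqzzqzqzqqSqqzqzqzzqq => qqzzqzqzqqzSzqqzqzqzzqq => qqzzqzqzqqzzqqzqzqzzqq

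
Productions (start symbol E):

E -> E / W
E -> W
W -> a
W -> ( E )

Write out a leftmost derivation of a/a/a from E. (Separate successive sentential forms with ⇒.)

E ⇒ E/W ⇒ E/W/W ⇒ W/W/W ⇒ a/W/W ⇒ a/a/W ⇒ a/a/a

E ⇒ E/W   [E -> E / W]
E/W ⇒ E/W/W   [E -> E / W]
E/W/W ⇒ W/W/W   [E -> W]
W/W/W ⇒ a/W/W   [W -> a]
a/W/W ⇒ a/a/W   [W -> a]
a/a/W ⇒ a/a/a   [W -> a]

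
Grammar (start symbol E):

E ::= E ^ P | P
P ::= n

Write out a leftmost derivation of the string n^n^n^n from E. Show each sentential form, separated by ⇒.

E ⇒ E^P   [E ::= E ^ P]
E^P ⇒ E^P^P   [E ::= E ^ P]
E^P^P ⇒ E^P^P^P   [E ::= E ^ P]
E^P^P^P ⇒ P^P^P^P   [E ::= P]
P^P^P^P ⇒ n^P^P^P   [P ::= n]
n^P^P^P ⇒ n^n^P^P   [P ::= n]
n^n^P^P ⇒ n^n^n^P   [P ::= n]
n^n^n^P ⇒ n^n^n^n   [P ::= n]

E ⇒ E^P ⇒ E^P^P ⇒ E^P^P^P ⇒ P^P^P^P ⇒ n^P^P^P ⇒ n^n^P^P ⇒ n^n^n^P ⇒ n^n^n^n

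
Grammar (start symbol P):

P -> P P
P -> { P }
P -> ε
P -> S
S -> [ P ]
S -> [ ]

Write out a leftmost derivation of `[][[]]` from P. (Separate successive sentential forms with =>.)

P => PP   [P -> P P]
PP => SP   [P -> S]
SP => []P   [S -> [ ]]
[]P => []S   [P -> S]
[]S => [][P]   [S -> [ P ]]
[][P] => [][S]   [P -> S]
[][S] => [][[]]   [S -> [ ]]

P => PP => SP => []P => []S => [][P] => [][S] => [][[]]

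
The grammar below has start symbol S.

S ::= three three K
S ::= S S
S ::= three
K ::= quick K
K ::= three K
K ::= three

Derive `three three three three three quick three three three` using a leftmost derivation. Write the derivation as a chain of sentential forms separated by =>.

S => S S   [S ::= S S]
S S => S S S   [S ::= S S]
S S S => three three K S S   [S ::= three three K]
three three K S S => three three three K S S   [K ::= three K]
three three three K S S => three three three three K S S   [K ::= three K]
three three three three K S S => three three three three three K S S   [K ::= three K]
three three three three three K S S => three three three three three quick K S S   [K ::= quick K]
three three three three three quick K S S => three three three three three quick three S S   [K ::= three]
three three three three three quick three S S => three three three three three quick three three S   [S ::= three]
three three three three three quick three three S => three three three three three quick three three three   [S ::= three]

S => S S => S S S => three three K S S => three three three K S S => three three three three K S S => three three three three three K S S => three three three three three quick K S S => three three three three three quick three S S => three three three three three quick three three S => three three three three three quick three three three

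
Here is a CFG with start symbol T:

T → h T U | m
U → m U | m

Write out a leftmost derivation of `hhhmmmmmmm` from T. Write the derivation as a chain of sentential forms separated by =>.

T => hTU => hhTUU => hhhTUUU => hhhmUUU => hhhmmUUU => hhhmmmUUU => hhhmmmmUU => hhhmmmmmU => hhhmmmmmmU => hhhmmmmmmm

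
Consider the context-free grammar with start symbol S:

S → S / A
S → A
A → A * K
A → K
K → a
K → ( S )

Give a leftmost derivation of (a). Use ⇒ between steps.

S ⇒ A   [S → A]
A ⇒ K   [A → K]
K ⇒ (S)   [K → ( S )]
(S) ⇒ (A)   [S → A]
(A) ⇒ (K)   [A → K]
(K) ⇒ (a)   [K → a]

S ⇒ A ⇒ K ⇒ (S) ⇒ (A) ⇒ (K) ⇒ (a)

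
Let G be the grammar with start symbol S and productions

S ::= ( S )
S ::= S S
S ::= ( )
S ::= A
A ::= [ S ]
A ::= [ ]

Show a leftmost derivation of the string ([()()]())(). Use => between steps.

S => SS => (S)S => (SS)S => (AS)S => ([S]S)S => ([SS]S)S => ([()S]S)S => ([()()]S)S => ([()()]())S => ([()()]())()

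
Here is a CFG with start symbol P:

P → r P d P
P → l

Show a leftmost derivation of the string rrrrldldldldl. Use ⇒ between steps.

P ⇒ rPdP ⇒ rrPdPdP ⇒ rrrPdPdPdP ⇒ rrrrPdPdPdPdP ⇒ rrrrldPdPdPdP ⇒ rrrrldldPdPdP ⇒ rrrrldldldPdP ⇒ rrrrldldldldP ⇒ rrrrldldldldl

P ⇒ rPdP   [P → r P d P]
rPdP ⇒ rrPdPdP   [P → r P d P]
rrPdPdP ⇒ rrrPdPdPdP   [P → r P d P]
rrrPdPdPdP ⇒ rrrrPdPdPdPdP   [P → r P d P]
rrrrPdPdPdPdP ⇒ rrrrldPdPdPdP   [P → l]
rrrrldPdPdPdP ⇒ rrrrldldPdPdP   [P → l]
rrrrldldPdPdP ⇒ rrrrldldldPdP   [P → l]
rrrrldldldPdP ⇒ rrrrldldldldP   [P → l]
rrrrldldldldP ⇒ rrrrldldldldl   [P → l]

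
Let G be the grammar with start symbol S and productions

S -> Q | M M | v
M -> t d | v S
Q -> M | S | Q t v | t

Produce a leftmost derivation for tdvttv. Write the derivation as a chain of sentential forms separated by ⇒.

S ⇒ MM   [S -> M M]
MM ⇒ tdM   [M -> t d]
tdM ⇒ tdvS   [M -> v S]
tdvS ⇒ tdvQ   [S -> Q]
tdvQ ⇒ tdvQtv   [Q -> Q t v]
tdvQtv ⇒ tdvttv   [Q -> t]

S ⇒ MM ⇒ tdM ⇒ tdvS ⇒ tdvQ ⇒ tdvQtv ⇒ tdvttv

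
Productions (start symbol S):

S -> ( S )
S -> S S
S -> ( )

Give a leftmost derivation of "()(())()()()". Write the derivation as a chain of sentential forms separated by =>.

S => SS   [S -> S S]
SS => SSS   [S -> S S]
SSS => SSSS   [S -> S S]
SSSS => ()SSS   [S -> ( )]
()SSS => ()SSSS   [S -> S S]
()SSSS => ()(S)SSS   [S -> ( S )]
()(S)SSS => ()(())SSS   [S -> ( )]
()(())SSS => ()(())()SS   [S -> ( )]
()(())()SS => ()(())()()S   [S -> ( )]
()(())()()S => ()(())()()()   [S -> ( )]

S => SS => SSS => SSSS => ()SSS => ()SSSS => ()(S)SSS => ()(())SSS => ()(())()SS => ()(())()()S => ()(())()()()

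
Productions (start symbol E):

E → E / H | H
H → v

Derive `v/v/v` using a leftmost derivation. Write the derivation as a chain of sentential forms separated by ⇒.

E ⇒ E/H   [E → E / H]
E/H ⇒ E/H/H   [E → E / H]
E/H/H ⇒ H/H/H   [E → H]
H/H/H ⇒ v/H/H   [H → v]
v/H/H ⇒ v/v/H   [H → v]
v/v/H ⇒ v/v/v   [H → v]

E ⇒ E/H ⇒ E/H/H ⇒ H/H/H ⇒ v/H/H ⇒ v/v/H ⇒ v/v/v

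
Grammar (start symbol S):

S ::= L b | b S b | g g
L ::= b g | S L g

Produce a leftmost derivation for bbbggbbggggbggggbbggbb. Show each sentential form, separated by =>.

S=>bSb=>bLbb=>bSLgbb=>bLbLgbb=>bSLgbLgbb=>bbSbLgbLgbb=>bbbSbbLgbLgbb=>bbbggbbLgbLgbb=>bbbggbbSLggbLgbb=>bbbggbbggLggbLgbb=>bbbggbbggSLgggbLgbb=>bbbggbbggggLgggbLgbb=>bbbggbbggggbggggbLgbb=>bbbggbbggggbggggbbggbb

S => bSb   [S ::= b S b]
bSb => bLbb   [S ::= L b]
bLbb => bSLgbb   [L ::= S L g]
bSLgbb => bLbLgbb   [S ::= L b]
bLbLgbb => bSLgbLgbb   [L ::= S L g]
bSLgbLgbb => bbSbLgbLgbb   [S ::= b S b]
bbSbLgbLgbb => bbbSbbLgbLgbb   [S ::= b S b]
bbbSbbLgbLgbb => bbbggbbLgbLgbb   [S ::= g g]
bbbggbbLgbLgbb => bbbggbbSLggbLgbb   [L ::= S L g]
bbbggbbSLggbLgbb => bbbggbbggLggbLgbb   [S ::= g g]
bbbggbbggLggbLgbb => bbbggbbggSLgggbLgbb   [L ::= S L g]
bbbggbbggSLgggbLgbb => bbbggbbggggLgggbLgbb   [S ::= g g]
bbbggbbggggLgggbLgbb => bbbggbbggggbggggbLgbb   [L ::= b g]
bbbggbbggggbggggbLgbb => bbbggbbggggbggggbbggbb   [L ::= b g]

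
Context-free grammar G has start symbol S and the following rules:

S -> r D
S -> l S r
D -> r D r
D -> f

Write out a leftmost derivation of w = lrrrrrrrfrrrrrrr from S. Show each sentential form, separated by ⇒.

S⇒lSr⇒lrDr⇒lrrDrr⇒lrrrDrrr⇒lrrrrDrrrr⇒lrrrrrDrrrrr⇒lrrrrrrDrrrrrr⇒lrrrrrrrDrrrrrrr⇒lrrrrrrrfrrrrrrr

S ⇒ lSr   [S -> l S r]
lSr ⇒ lrDr   [S -> r D]
lrDr ⇒ lrrDrr   [D -> r D r]
lrrDrr ⇒ lrrrDrrr   [D -> r D r]
lrrrDrrr ⇒ lrrrrDrrrr   [D -> r D r]
lrrrrDrrrr ⇒ lrrrrrDrrrrr   [D -> r D r]
lrrrrrDrrrrr ⇒ lrrrrrrDrrrrrr   [D -> r D r]
lrrrrrrDrrrrrr ⇒ lrrrrrrrDrrrrrrr   [D -> r D r]
lrrrrrrrDrrrrrrr ⇒ lrrrrrrrfrrrrrrr   [D -> f]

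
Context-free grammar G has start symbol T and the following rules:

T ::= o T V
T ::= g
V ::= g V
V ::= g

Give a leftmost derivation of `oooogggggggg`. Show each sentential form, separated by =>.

T => oTV => ooTVV => oooTVVV => ooooTVVVV => oooogVVVV => ooooggVVV => oooogggVVV => ooooggggVVV => oooogggggVVV => ooooggggggVV => oooogggggggV => oooogggggggg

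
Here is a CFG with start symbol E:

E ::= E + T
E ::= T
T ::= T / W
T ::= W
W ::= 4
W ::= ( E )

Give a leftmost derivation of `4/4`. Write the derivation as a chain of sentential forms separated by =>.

E => T   [E ::= T]
T => T/W   [T ::= T / W]
T/W => W/W   [T ::= W]
W/W => 4/W   [W ::= 4]
4/W => 4/4   [W ::= 4]

E => T => T/W => W/W => 4/W => 4/4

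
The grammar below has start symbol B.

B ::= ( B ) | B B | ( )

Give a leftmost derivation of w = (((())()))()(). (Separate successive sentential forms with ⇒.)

B ⇒ BB ⇒ BBB ⇒ (B)BB ⇒ ((B))BB ⇒ ((BB))BB ⇒ (((B)B))BB ⇒ (((())B))BB ⇒ (((())()))BB ⇒ (((())()))()B ⇒ (((())()))()()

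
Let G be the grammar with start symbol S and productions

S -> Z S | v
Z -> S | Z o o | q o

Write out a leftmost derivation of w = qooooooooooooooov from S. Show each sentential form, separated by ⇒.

S ⇒ ZS ⇒ ZooS ⇒ ZooooS ⇒ ZooooooS ⇒ ZooooooooS ⇒ ZooooooooooS ⇒ ZooooooooooooS ⇒ ZooooooooooooooS ⇒ qoooooooooooooooS ⇒ qooooooooooooooov

S ⇒ ZS   [S -> Z S]
ZS ⇒ ZooS   [Z -> Z o o]
ZooS ⇒ ZooooS   [Z -> Z o o]
ZooooS ⇒ ZooooooS   [Z -> Z o o]
ZooooooS ⇒ ZooooooooS   [Z -> Z o o]
ZooooooooS ⇒ ZooooooooooS   [Z -> Z o o]
ZooooooooooS ⇒ ZooooooooooooS   [Z -> Z o o]
ZooooooooooooS ⇒ ZooooooooooooooS   [Z -> Z o o]
ZooooooooooooooS ⇒ qoooooooooooooooS   [Z -> q o]
qoooooooooooooooS ⇒ qooooooooooooooov   [S -> v]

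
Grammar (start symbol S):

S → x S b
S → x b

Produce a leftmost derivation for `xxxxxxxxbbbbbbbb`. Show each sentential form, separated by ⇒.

S ⇒ xSb   [S → x S b]
xSb ⇒ xxSbb   [S → x S b]
xxSbb ⇒ xxxSbbb   [S → x S b]
xxxSbbb ⇒ xxxxSbbbb   [S → x S b]
xxxxSbbbb ⇒ xxxxxSbbbbb   [S → x S b]
xxxxxSbbbbb ⇒ xxxxxxSbbbbbb   [S → x S b]
xxxxxxSbbbbbb ⇒ xxxxxxxSbbbbbbb   [S → x S b]
xxxxxxxSbbbbbbb ⇒ xxxxxxxxbbbbbbbb   [S → x b]

S ⇒ xSb ⇒ xxSbb ⇒ xxxSbbb ⇒ xxxxSbbbb ⇒ xxxxxSbbbbb ⇒ xxxxxxSbbbbbb ⇒ xxxxxxxSbbbbbbb ⇒ xxxxxxxxbbbbbbbb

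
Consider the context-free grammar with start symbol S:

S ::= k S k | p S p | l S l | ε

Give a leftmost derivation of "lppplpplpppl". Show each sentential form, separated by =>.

S => lSl   [S ::= l S l]
lSl => lpSpl   [S ::= p S p]
lpSpl => lppSppl   [S ::= p S p]
lppSppl => lpppSpppl   [S ::= p S p]
lpppSpppl => lppplSlpppl   [S ::= l S l]
lppplSlpppl => lppplpSplpppl   [S ::= p S p]
lppplpSplpppl => lppplpplpppl   [S ::= ε]

S=>lSl=>lpSpl=>lppSppl=>lpppSpppl=>lppplSlpppl=>lppplpSplpppl=>lppplpplpppl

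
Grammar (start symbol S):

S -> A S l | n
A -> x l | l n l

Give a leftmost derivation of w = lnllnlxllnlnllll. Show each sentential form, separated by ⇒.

S⇒ASl⇒lnlSl⇒lnlASll⇒lnllnlSll⇒lnllnlASlll⇒lnllnlxlSlll⇒lnllnlxlASllll⇒lnllnlxllnlSllll⇒lnllnlxllnlnllll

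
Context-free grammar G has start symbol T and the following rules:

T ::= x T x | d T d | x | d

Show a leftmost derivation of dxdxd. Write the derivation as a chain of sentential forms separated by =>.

T => dTd => dxTxd => dxdxd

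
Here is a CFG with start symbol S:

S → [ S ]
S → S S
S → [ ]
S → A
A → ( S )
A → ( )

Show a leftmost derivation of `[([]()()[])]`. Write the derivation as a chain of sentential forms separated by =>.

S => [S] => [A] => [(S)] => [(SS)] => [([]S)] => [([]SS)] => [([]SSS)] => [([]ASS)] => [([]()SS)] => [([]()AS)] => [([]()()S)] => [([]()()[])]

S => [S]   [S → [ S ]]
[S] => [A]   [S → A]
[A] => [(S)]   [A → ( S )]
[(S)] => [(SS)]   [S → S S]
[(SS)] => [([]S)]   [S → [ ]]
[([]S)] => [([]SS)]   [S → S S]
[([]SS)] => [([]SSS)]   [S → S S]
[([]SSS)] => [([]ASS)]   [S → A]
[([]ASS)] => [([]()SS)]   [A → ( )]
[([]()SS)] => [([]()AS)]   [S → A]
[([]()AS)] => [([]()()S)]   [A → ( )]
[([]()()S)] => [([]()()[])]   [S → [ ]]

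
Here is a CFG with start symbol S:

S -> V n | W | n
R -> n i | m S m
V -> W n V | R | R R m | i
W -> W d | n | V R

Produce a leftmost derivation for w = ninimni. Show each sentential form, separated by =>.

S => W => VR => RRmR => niRmR => ninimR => ninimni

S => W   [S -> W]
W => VR   [W -> V R]
VR => RRmR   [V -> R R m]
RRmR => niRmR   [R -> n i]
niRmR => ninimR   [R -> n i]
ninimR => ninimni   [R -> n i]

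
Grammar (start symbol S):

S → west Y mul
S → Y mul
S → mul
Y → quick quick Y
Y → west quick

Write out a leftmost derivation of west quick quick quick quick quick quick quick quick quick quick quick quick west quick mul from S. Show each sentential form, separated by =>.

S => west Y mul   [S → west Y mul]
west Y mul => west quick quick Y mul   [Y → quick quick Y]
west quick quick Y mul => west quick quick quick quick Y mul   [Y → quick quick Y]
west quick quick quick quick Y mul => west quick quick quick quick quick quick Y mul   [Y → quick quick Y]
west quick quick quick quick quick quick Y mul => west quick quick quick quick quick quick quick quick Y mul   [Y → quick quick Y]
west quick quick quick quick quick quick quick quick Y mul => west quick quick quick quick quick quick quick quick quick quick Y mul   [Y → quick quick Y]
west quick quick quick quick quick quick quick quick quick quick Y mul => west quick quick quick quick quick quick quick quick quick quick quick quick Y mul   [Y → quick quick Y]
west quick quick quick quick quick quick quick quick quick quick quick quick Y mul => west quick quick quick quick quick quick quick quick quick quick quick quick west quick mul   [Y → west quick]

S => west Y mul => west quick quick Y mul => west quick quick quick quick Y mul => west quick quick quick quick quick quick Y mul => west quick quick quick quick quick quick quick quick Y mul => west quick quick quick quick quick quick quick quick quick quick Y mul => west quick quick quick quick quick quick quick quick quick quick quick quick Y mul => west quick quick quick quick quick quick quick quick quick quick quick quick west quick mul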